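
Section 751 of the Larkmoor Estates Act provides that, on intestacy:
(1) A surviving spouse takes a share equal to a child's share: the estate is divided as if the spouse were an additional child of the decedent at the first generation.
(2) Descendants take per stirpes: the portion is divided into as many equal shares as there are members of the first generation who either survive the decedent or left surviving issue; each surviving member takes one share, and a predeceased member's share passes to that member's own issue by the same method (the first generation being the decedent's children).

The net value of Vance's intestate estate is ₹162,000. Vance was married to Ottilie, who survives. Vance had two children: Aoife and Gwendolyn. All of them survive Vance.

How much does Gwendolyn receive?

Gwendolyn receives ₹54,000.

The spouse counts as an additional share at the children's level, so there are 3 primary shares of ₹54,000. Ottilie takes one such share (₹54,000).
The children's combined portion (₹108,000) is divided into 2 shares of ₹54,000: Aoife and Gwendolyn each take ₹54,000.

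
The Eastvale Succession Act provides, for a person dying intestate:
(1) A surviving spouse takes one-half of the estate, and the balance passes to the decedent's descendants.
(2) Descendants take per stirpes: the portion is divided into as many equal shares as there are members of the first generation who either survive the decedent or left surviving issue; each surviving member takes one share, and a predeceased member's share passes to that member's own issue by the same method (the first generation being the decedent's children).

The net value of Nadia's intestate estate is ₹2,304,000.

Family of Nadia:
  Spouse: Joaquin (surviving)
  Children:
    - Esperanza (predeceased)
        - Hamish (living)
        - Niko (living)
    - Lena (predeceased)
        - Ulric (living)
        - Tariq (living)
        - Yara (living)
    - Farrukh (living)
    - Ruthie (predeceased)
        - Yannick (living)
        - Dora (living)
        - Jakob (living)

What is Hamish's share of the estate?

Hamish receives ₹144,000.

Joaquin takes one-half of ₹2,304,000 = ₹1,152,000. The remaining ₹1,152,000 passes to the descendants.
The descendants' portion (₹1,152,000) is divided into 4 shares of ₹288,000: Farrukh takes ₹288,000; Esperanza's ₹288,000 share passes to Esperanza's issue; Lena's ₹288,000 share passes to Lena's issue; Ruthie's ₹288,000 share passes to Ruthie's issue.
Esperanza's share (₹288,000) is divided into 2 shares of ₹144,000: Hamish and Niko each take ₹144,000.
Lena's share (₹288,000) is divided into 3 shares of ₹96,000: Ulric, Tariq, and Yara each take ₹96,000.
Ruthie's share (₹288,000) is divided into 3 shares of ₹96,000: Yannick, Dora, and Jakob each take ₹96,000.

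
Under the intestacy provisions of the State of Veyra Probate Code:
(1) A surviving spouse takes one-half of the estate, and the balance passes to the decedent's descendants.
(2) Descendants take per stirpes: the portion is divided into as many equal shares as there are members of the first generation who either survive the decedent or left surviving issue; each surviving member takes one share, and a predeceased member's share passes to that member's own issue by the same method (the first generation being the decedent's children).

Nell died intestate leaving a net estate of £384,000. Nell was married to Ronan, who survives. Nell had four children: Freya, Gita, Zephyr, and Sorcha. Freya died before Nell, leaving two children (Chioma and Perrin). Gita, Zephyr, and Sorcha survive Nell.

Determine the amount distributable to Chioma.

Chioma receives £24,000.

Ronan takes one-half of £384,000 = £192,000. The remaining £192,000 passes to the descendants.
The descendants' portion (£192,000) is divided into 4 shares of £48,000: Gita, Zephyr, and Sorcha each take £48,000; Freya's £48,000 share passes to Freya's issue.
Freya's share (£48,000) is divided into 2 shares of £24,000: Chioma and Perrin each take £24,000.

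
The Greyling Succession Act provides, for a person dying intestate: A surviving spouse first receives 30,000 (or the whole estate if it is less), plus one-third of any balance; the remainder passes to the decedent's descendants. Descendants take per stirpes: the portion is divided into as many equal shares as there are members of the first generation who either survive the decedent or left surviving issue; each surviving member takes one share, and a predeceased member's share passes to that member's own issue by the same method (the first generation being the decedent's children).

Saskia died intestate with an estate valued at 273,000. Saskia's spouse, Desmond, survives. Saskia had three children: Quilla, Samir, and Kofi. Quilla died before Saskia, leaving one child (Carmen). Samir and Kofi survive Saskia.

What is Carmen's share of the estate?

Desmond first takes 30,000, leaving a balance of 243,000. Desmond then takes one-third of the balance (81,000), for a total of 111,000. The remaining 162,000 passes to the descendants.
The descendants' portion (162,000) is divided into 3 shares of 54,000: Samir and Kofi each take 54,000; Quilla's 54,000 share passes to Quilla's issue.
Quilla's share (54,000) passes entirely to Carmen.

Carmen receives 54,000.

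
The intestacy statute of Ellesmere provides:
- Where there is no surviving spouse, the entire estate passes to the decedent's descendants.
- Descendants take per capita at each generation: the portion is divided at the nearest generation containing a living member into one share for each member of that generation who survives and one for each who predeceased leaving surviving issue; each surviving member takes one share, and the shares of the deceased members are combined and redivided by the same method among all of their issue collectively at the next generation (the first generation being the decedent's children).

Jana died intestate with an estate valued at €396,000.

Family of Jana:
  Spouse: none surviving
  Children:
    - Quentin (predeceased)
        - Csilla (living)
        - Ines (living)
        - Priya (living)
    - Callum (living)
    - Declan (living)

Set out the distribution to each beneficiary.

The entire €396,000 passes to the descendants.
That amount (€396,000) is divided at the children's generation into 3 shares of €132,000. Callum and Declan each take €132,000. The remaining share for the deceased Quentin (€132,000) is carried to the next generation.
That pool (€132,000) is divided at the grandchildren's generation equally among Csilla, Ines, and Priya: €44,000 each.

Csilla: €44,000; Ines: €44,000; Priya: €44,000; Callum: €132,000; Declan: €132,000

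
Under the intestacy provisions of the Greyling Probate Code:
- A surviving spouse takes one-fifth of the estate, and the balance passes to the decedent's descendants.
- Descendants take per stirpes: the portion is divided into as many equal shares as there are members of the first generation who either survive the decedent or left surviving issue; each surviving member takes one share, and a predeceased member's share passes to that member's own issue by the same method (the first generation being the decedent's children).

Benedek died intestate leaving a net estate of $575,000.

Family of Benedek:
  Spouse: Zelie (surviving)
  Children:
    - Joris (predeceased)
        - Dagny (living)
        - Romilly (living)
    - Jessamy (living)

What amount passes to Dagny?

Zelie takes one-fifth of $575,000 = $115,000. The remaining $460,000 passes to the descendants.
The descendants' portion ($460,000) is divided into 2 shares of $230,000: Jessamy takes $230,000; Joris's $230,000 share passes to Joris's issue.
Joris's share ($230,000) is divided into 2 shares of $115,000: Dagny and Romilly each take $115,000.

Dagny receives $115,000.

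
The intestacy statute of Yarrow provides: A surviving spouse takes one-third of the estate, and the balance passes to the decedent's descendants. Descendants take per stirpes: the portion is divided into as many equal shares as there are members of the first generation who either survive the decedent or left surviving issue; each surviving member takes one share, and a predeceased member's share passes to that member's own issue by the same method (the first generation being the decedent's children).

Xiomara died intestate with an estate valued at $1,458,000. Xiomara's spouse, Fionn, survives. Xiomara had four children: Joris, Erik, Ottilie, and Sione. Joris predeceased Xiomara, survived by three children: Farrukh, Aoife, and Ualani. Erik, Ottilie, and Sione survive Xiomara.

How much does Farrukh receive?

Farrukh receives $81,000.

Fionn takes one-third of $1,458,000 = $486,000. The remaining $972,000 passes to the descendants.
The descendants' portion ($972,000) is divided into 4 shares of $243,000: Erik, Ottilie, and Sione each take $243,000; Joris's $243,000 share passes to Joris's issue.
Joris's share ($243,000) is divided into 3 shares of $81,000: Farrukh, Aoife, and Ualani each take $81,000.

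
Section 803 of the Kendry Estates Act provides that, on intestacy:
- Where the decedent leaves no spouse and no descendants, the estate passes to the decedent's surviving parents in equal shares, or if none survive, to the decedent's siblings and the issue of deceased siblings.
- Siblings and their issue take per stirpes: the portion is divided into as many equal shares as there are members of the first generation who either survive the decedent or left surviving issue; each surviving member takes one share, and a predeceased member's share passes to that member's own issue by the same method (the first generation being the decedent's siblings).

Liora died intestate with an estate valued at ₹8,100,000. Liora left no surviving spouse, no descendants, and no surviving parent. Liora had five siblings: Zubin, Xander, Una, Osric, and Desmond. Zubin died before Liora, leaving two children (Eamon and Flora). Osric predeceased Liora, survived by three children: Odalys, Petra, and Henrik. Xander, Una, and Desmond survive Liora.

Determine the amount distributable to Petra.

Petra receives ₹540,000.

The entire ₹8,100,000 passes to the siblings and their issue.
That amount (₹8,100,000) is divided into 5 shares of ₹1,620,000: Xander, Una, and Desmond each take ₹1,620,000; Zubin's ₹1,620,000 share passes to Zubin's issue; Osric's ₹1,620,000 share passes to Osric's issue.
Zubin's share (₹1,620,000) is divided into 2 shares of ₹810,000: Eamon and Flora each take ₹810,000.
Osric's share (₹1,620,000) is divided into 3 shares of ₹540,000: Odalys, Petra, and Henrik each take ₹540,000.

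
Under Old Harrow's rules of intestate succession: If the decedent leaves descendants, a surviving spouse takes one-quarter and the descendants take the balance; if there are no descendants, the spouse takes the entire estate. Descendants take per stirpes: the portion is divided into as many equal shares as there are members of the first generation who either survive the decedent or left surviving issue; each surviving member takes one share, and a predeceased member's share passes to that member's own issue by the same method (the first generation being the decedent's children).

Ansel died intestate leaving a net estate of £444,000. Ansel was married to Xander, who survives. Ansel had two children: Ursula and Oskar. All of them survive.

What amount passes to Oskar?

Xander takes one-quarter of £444,000 = £111,000. The remaining £333,000 passes to the descendants.
The descendants' portion (£333,000) is divided into 2 shares of £166,500: Ursula and Oskar each take £166,500.

Oskar receives £166,500.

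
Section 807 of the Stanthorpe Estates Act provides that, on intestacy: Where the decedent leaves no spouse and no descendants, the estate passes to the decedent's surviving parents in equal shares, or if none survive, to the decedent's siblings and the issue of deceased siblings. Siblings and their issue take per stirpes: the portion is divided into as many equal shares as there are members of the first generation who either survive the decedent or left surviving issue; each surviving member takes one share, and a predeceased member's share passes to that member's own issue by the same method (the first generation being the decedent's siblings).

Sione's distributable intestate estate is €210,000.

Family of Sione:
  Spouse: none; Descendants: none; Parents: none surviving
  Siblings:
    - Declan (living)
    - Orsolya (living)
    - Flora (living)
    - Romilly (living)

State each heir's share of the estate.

The entire €210,000 passes to the siblings and their issue.
That amount (€210,000) is divided into 4 shares of €52,500: Declan, Orsolya, Flora, and Romilly each take €52,500.

Declan: €52,500; Orsolya: €52,500; Flora: €52,500; Romilly: €52,500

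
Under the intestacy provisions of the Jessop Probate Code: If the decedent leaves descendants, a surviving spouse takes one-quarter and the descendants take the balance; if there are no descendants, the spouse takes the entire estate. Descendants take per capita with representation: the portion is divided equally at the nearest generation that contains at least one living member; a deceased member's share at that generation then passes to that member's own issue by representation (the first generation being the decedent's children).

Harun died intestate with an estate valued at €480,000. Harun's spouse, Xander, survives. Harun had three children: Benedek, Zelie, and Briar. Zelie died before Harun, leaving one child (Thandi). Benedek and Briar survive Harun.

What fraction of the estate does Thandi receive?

Thandi receives 1/4 of the estate.

Xander takes one-quarter of €480,000 = €120,000. The remaining €360,000 passes to the descendants.
The descendants' portion (€360,000) is divided into 3 shares of €120,000: Benedek and Briar each take €120,000; Zelie's €120,000 share passes to Zelie's issue.
Zelie's share (€120,000) passes entirely to Thandi.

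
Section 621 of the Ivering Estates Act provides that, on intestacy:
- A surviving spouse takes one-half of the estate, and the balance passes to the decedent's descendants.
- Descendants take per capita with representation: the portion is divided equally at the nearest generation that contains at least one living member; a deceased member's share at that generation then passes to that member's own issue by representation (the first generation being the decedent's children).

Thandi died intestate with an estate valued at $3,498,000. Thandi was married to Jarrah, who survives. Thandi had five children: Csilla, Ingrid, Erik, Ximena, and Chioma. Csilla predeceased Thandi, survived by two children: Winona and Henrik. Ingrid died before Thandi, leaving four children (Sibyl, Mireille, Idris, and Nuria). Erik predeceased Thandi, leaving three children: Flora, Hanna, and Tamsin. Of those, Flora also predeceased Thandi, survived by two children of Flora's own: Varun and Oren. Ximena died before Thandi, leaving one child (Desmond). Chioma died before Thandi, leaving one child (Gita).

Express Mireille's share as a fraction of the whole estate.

Mireille receives 1/22 of the estate.

Jarrah takes one-half of $3,498,000 = $1,749,000. The remaining $1,749,000 passes to the descendants.
No child survives, so the initial division is made at the grandchildren's generation.
The descendants' portion ($1,749,000) is divided into 11 shares of $159,000: Winona, Henrik, Sibyl, Mireille, Idris, Nuria, Hanna, Tamsin, Desmond, and Gita each take $159,000; Flora's $159,000 share passes to Flora's issue.
Flora's share ($159,000) is divided into 2 shares of $79,500: Varun and Oren each take $79,500.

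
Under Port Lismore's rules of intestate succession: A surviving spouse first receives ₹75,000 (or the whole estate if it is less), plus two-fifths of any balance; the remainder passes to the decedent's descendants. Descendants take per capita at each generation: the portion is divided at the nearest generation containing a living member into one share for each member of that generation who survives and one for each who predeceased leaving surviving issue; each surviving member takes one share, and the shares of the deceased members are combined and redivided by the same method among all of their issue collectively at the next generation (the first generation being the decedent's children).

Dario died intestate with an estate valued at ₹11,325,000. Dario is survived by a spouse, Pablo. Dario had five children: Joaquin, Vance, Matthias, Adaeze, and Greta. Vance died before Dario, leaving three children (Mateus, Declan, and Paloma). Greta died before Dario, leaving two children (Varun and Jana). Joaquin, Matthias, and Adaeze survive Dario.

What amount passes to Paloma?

Paloma receives ₹540,000.

Pablo first takes ₹75,000, leaving a balance of ₹11,250,000. Pablo then takes two-fifths of the balance (₹4,500,000), for a total of ₹4,575,000. The remaining ₹6,750,000 passes to the descendants.
The descendants' portion (₹6,750,000) is divided at the children's generation into 5 shares of ₹1,350,000. Joaquin, Matthias, and Adaeze each take ₹1,350,000. The 2 shares of the deceased (Vance and Greta) are combined into a pool of ₹2,700,000.
That pool (₹2,700,000) is divided at the grandchildren's generation equally among Mateus, Declan, Paloma, Varun, and Jana: ₹540,000 each.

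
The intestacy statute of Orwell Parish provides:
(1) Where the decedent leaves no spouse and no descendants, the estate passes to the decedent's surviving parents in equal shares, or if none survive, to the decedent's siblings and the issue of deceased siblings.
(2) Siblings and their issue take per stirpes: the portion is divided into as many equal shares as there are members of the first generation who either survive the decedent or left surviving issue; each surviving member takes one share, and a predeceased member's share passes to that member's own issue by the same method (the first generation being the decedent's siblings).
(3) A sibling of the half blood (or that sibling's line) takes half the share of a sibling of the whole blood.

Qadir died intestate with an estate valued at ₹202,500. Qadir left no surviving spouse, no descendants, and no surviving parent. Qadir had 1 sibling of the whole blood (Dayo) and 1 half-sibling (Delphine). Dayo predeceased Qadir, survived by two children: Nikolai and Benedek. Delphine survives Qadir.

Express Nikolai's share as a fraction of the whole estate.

The entire ₹202,500 passes to the siblings and their issue.
Counting each half-blood sibling's line as half a unit, there are 3/2 units in ₹202,500, so one unit is ₹135,000. Whole-blood lines (Dayo) take ₹135,000 each; half-blood lines (Delphine) take ₹67,500 each.
Dayo's share (₹135,000) is divided into 2 shares of ₹67,500: Nikolai and Benedek each take ₹67,500.

Nikolai receives 1/3 of the estate.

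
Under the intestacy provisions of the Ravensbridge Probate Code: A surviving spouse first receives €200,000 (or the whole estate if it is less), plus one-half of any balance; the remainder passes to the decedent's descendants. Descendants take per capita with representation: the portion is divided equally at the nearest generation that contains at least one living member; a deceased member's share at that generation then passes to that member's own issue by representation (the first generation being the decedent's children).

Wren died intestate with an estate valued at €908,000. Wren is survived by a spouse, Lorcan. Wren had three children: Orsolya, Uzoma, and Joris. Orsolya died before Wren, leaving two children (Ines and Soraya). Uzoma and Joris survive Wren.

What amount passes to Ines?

Lorcan first takes €200,000, leaving a balance of €708,000. Lorcan then takes one-half of the balance (€354,000), for a total of €554,000. The remaining €354,000 passes to the descendants.
The descendants' portion (€354,000) is divided into 3 shares of €118,000: Uzoma and Joris each take €118,000; Orsolya's €118,000 share passes to Orsolya's issue.
Orsolya's share (€118,000) is divided into 2 shares of €59,000: Ines and Soraya each take €59,000.

Ines receives €59,000.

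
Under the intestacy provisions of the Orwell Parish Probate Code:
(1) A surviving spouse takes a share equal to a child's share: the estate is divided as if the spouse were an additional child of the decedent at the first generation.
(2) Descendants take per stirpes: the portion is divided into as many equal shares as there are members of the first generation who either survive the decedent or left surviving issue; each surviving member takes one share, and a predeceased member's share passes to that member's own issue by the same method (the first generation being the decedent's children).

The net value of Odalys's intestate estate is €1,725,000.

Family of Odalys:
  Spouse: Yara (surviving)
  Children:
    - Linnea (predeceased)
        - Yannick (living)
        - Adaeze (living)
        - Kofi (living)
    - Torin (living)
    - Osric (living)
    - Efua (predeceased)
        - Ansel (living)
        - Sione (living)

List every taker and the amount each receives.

Yara: €345,000; Yannick: €115,000; Adaeze: €115,000; Kofi: €115,000; Torin: €345,000; Osric: €345,000; Ansel: €172,500; Sione: €172,500

The spouse counts as an additional share at the children's level, so there are 5 primary shares of €345,000. Yara takes one such share (€345,000).
The children's combined portion (€1,380,000) is divided into 4 shares of €345,000: Torin and Osric each take €345,000; Linnea's €345,000 share passes to Linnea's issue; Efua's €345,000 share passes to Efua's issue.
Linnea's share (€345,000) is divided into 3 shares of €115,000: Yannick, Adaeze, and Kofi each take €115,000.
Efua's share (€345,000) is divided into 2 shares of €172,500: Ansel and Sione each take €172,500.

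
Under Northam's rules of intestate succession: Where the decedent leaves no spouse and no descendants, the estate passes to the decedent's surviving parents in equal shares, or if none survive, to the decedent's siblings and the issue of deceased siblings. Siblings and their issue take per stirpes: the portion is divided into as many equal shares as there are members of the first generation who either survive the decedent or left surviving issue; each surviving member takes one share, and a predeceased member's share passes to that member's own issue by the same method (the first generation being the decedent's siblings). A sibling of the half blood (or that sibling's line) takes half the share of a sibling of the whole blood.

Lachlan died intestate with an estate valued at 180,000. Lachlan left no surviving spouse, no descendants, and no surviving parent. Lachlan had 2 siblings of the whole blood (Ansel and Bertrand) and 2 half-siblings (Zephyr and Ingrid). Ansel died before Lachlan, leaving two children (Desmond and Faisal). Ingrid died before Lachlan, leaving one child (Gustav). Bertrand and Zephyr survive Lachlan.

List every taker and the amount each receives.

Desmond: 30,000; Faisal: 30,000; Bertrand: 60,000; Zephyr: 30,000; Gustav: 30,000

The entire 180,000 passes to the siblings and their issue.
Counting each half-blood sibling's line as half a unit, there are 3 units in 180,000, so one unit is 60,000. Whole-blood lines (Ansel and Bertrand) take 60,000 each; half-blood lines (Zephyr and Ingrid) take 30,000 each.
Ansel's share (60,000) is divided into 2 shares of 30,000: Desmond and Faisal each take 30,000.
Ingrid's share (30,000) passes entirely to Gustav.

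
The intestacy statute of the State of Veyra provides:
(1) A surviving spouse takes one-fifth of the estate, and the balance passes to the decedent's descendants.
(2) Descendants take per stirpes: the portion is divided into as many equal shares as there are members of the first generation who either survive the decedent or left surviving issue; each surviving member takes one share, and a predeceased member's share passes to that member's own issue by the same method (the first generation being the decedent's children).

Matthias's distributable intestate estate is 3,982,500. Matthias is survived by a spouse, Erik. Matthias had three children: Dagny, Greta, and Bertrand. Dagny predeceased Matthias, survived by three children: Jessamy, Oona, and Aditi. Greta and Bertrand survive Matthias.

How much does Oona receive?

Erik takes one-fifth of 3,982,500 = 796,500. The remaining 3,186,000 passes to the descendants.
The descendants' portion (3,186,000) is divided into 3 shares of 1,062,000: Greta and Bertrand each take 1,062,000; Dagny's 1,062,000 share passes to Dagny's issue.
Dagny's share (1,062,000) is divided into 3 shares of 354,000: Jessamy, Oona, and Aditi each take 354,000.

Oona receives 354,000.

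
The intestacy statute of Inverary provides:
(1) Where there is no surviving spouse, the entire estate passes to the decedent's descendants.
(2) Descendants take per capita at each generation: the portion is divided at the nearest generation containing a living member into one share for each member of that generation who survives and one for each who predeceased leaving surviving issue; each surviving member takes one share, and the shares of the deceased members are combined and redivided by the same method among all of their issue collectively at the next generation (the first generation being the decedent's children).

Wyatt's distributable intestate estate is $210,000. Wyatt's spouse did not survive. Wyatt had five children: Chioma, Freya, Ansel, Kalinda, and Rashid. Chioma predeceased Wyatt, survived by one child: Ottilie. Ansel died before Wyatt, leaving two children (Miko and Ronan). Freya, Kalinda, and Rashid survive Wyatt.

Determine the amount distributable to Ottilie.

The entire $210,000 passes to the descendants.
That amount ($210,000) is divided at the children's generation into 5 shares of $42,000. Freya, Kalinda, and Rashid each take $42,000. The 2 shares of the deceased (Chioma and Ansel) are combined into a pool of $84,000.
That pool ($84,000) is divided at the grandchildren's generation equally among Ottilie, Miko, and Ronan: $28,000 each.

Ottilie receives $28,000.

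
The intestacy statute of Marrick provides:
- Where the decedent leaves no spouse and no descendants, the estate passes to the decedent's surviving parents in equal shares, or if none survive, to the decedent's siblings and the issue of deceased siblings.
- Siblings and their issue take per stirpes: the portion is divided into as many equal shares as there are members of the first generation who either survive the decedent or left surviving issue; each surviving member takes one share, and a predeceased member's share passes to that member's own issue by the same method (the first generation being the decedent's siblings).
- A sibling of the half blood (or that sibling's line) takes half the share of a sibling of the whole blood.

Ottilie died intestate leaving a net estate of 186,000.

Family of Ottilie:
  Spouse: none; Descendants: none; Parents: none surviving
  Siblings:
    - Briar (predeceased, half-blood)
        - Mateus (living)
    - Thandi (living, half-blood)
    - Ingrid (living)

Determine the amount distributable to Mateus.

Mateus receives 46,500.

The entire 186,000 passes to the siblings and their issue.
Counting each half-blood sibling's line as half a unit, there are 2 units in 186,000, so one unit is 93,000. Whole-blood lines (Ingrid) take 93,000 each; half-blood lines (Briar and Thandi) take 46,500 each.
Briar's share (46,500) passes entirely to Mateus.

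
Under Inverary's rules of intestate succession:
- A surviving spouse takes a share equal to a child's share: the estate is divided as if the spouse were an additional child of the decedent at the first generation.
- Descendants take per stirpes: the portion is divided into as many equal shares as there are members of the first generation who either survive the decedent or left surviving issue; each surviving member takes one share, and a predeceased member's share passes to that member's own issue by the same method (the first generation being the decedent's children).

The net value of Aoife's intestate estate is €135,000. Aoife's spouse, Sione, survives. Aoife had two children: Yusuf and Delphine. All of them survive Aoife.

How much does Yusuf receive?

Yusuf receives €45,000.

The spouse counts as an additional share at the children's level, so there are 3 primary shares of €45,000. Sione takes one such share (€45,000).
The children's combined portion (€90,000) is divided into 2 shares of €45,000: Yusuf and Delphine each take €45,000.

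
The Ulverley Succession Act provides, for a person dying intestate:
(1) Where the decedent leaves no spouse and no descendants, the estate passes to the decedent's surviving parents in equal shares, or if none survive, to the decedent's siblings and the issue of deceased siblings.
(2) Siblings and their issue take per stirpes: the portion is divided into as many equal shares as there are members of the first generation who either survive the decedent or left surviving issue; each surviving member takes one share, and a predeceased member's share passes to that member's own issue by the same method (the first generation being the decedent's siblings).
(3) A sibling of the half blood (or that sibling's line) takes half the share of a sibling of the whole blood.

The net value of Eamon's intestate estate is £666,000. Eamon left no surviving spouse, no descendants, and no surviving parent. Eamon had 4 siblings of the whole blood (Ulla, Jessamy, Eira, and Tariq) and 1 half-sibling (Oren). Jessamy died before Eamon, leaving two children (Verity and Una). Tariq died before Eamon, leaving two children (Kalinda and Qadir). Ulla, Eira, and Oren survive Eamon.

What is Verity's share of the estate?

Verity receives £74,000.

The entire £666,000 passes to the siblings and their issue.
Counting each half-blood sibling's line as half a unit, there are 9/2 units in £666,000, so one unit is £148,000. Whole-blood lines (Ulla, Jessamy, Eira, and Tariq) take £148,000 each; half-blood lines (Oren) take £74,000 each.
Jessamy's share (£148,000) is divided into 2 shares of £74,000: Verity and Una each take £74,000.
Tariq's share (£148,000) is divided into 2 shares of £74,000: Kalinda and Qadir each take £74,000.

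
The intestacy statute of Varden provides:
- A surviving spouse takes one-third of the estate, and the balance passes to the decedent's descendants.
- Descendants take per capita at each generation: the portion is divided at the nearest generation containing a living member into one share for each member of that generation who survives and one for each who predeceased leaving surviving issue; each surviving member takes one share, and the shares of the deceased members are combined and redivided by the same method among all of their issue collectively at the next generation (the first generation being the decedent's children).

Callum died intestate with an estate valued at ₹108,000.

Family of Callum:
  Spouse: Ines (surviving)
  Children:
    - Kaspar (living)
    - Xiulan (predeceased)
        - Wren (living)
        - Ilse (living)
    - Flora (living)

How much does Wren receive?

Ines takes one-third of ₹108,000 = ₹36,000. The remaining ₹72,000 passes to the descendants.
The descendants' portion (₹72,000) is divided at the children's generation into 3 shares of ₹24,000. Kaspar and Flora each take ₹24,000. The remaining share for the deceased Xiulan (₹24,000) is carried to the next generation.
That pool (₹24,000) is divided at the grandchildren's generation equally among Wren and Ilse: ₹12,000 each.

Wren receives ₹12,000.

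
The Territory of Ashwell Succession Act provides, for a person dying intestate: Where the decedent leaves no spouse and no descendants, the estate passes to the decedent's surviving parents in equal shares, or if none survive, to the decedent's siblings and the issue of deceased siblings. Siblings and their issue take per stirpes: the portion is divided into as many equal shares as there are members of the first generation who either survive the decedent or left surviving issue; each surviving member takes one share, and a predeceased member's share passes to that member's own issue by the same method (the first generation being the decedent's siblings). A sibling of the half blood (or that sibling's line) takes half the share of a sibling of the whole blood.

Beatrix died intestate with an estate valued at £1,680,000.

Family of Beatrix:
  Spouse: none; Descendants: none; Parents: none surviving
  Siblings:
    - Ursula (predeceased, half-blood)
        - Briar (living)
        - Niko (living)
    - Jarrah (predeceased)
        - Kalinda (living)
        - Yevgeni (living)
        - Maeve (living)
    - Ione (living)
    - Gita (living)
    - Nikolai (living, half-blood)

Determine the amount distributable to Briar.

The entire £1,680,000 passes to the siblings and their issue.
Counting each half-blood sibling's line as half a unit, there are 4 units in £1,680,000, so one unit is £420,000. Whole-blood lines (Jarrah, Ione, and Gita) take £420,000 each; half-blood lines (Ursula and Nikolai) take £210,000 each.
Ursula's share (£210,000) is divided into 2 shares of £105,000: Briar and Niko each take £105,000.
Jarrah's share (£420,000) is divided into 3 shares of £140,000: Kalinda, Yevgeni, and Maeve each take £140,000.

Briar receives £105,000.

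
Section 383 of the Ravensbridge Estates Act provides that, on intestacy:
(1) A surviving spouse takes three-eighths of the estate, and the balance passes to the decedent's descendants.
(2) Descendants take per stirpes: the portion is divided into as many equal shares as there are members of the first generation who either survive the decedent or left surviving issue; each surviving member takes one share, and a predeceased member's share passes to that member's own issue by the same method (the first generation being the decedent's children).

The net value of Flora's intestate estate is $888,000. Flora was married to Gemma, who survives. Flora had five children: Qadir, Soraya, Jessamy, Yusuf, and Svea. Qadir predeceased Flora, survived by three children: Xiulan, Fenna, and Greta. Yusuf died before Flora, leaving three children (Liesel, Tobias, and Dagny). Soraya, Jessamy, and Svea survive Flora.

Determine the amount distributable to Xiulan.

Xiulan receives $37,000.

Gemma takes three-eighths of $888,000 = $333,000. The remaining $555,000 passes to the descendants.
The descendants' portion ($555,000) is divided into 5 shares of $111,000: Soraya, Jessamy, and Svea each take $111,000; Qadir's $111,000 share passes to Qadir's issue; Yusuf's $111,000 share passes to Yusuf's issue.
Qadir's share ($111,000) is divided into 3 shares of $37,000: Xiulan, Fenna, and Greta each take $37,000.
Yusuf's share ($111,000) is divided into 3 shares of $37,000: Liesel, Tobias, and Dagny each take $37,000.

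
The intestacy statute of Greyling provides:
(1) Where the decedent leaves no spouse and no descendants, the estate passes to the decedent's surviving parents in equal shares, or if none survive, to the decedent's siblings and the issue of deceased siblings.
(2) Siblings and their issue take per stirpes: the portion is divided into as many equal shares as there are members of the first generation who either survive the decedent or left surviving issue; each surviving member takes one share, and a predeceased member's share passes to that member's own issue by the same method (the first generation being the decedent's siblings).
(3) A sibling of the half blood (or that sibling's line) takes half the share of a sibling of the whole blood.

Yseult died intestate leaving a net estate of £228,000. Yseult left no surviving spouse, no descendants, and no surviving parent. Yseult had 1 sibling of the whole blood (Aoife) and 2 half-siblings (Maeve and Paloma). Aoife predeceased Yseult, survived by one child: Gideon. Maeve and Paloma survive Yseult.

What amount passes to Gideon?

The entire £228,000 passes to the siblings and their issue.
Counting each half-blood sibling's line as half a unit, there are 2 units in £228,000, so one unit is £114,000. Whole-blood lines (Aoife) take £114,000 each; half-blood lines (Maeve and Paloma) take £57,000 each.
Aoife's share (£114,000) passes entirely to Gideon.

Gideon receives £114,000.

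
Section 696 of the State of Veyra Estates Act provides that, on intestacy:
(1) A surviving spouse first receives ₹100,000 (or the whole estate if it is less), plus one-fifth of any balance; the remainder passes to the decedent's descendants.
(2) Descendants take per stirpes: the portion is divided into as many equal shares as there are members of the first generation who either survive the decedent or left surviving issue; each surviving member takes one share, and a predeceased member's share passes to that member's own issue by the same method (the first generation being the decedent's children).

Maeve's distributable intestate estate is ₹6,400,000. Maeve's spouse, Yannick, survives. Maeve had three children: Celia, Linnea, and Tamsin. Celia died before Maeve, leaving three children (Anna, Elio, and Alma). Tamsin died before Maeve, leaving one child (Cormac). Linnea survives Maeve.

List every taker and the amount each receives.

Yannick: ₹1,360,000; Anna: ₹560,000; Elio: ₹560,000; Alma: ₹560,000; Linnea: ₹1,680,000; Cormac: ₹1,680,000

Yannick first takes ₹100,000, leaving a balance of ₹6,300,000. Yannick then takes one-fifth of the balance (₹1,260,000), for a total of ₹1,360,000. The remaining ₹5,040,000 passes to the descendants.
The descendants' portion (₹5,040,000) is divided into 3 shares of ₹1,680,000: Linnea takes ₹1,680,000; Celia's ₹1,680,000 share passes to Celia's issue; Tamsin's ₹1,680,000 share passes to Tamsin's issue.
Celia's share (₹1,680,000) is divided into 3 shares of ₹560,000: Anna, Elio, and Alma each take ₹560,000.
Tamsin's share (₹1,680,000) passes entirely to Cormac.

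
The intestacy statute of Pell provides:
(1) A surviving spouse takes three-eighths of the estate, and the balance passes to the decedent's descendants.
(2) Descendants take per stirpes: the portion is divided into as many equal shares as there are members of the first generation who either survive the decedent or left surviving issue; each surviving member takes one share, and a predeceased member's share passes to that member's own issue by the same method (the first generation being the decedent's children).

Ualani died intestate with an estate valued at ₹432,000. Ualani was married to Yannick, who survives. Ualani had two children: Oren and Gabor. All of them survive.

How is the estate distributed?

Yannick: ₹162,000; Oren: ₹135,000; Gabor: ₹135,000

Yannick takes three-eighths of ₹432,000 = ₹162,000. The remaining ₹270,000 passes to the descendants.
The descendants' portion (₹270,000) is divided into 2 shares of ₹135,000: Oren and Gabor each take ₹135,000.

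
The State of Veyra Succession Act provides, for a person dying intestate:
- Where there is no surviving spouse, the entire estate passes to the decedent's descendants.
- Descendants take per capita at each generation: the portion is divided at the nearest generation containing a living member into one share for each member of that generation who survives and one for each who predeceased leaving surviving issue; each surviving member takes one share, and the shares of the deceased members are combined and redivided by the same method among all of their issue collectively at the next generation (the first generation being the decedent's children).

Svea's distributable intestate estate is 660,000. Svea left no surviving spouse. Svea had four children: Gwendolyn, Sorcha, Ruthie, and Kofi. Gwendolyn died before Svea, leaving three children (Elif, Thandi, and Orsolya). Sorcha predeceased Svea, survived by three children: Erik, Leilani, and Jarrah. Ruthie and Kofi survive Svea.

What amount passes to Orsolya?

Orsolya receives 55,000.

The entire 660,000 passes to the descendants.
That amount (660,000) is divided at the children's generation into 4 shares of 165,000. Ruthie and Kofi each take 165,000. The 2 shares of the deceased (Gwendolyn and Sorcha) are combined into a pool of 330,000.
That pool (330,000) is divided at the grandchildren's generation equally among Elif, Thandi, Orsolya, Erik, Leilani, and Jarrah: 55,000 each.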